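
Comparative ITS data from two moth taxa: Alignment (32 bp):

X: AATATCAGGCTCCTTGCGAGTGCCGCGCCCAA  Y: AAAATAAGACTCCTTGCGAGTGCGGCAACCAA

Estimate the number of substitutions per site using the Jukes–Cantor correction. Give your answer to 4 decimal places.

0.2158

The sequences differ at 6 of 32 sites (3, 6, 9, 24, 27, 28), so p = 6/32 = 0.1875.
d = −(3/4) ln(1 − 4p/3) = −0.75 ln(1 − 0.25) = −0.75 ln(0.75)
  = −0.75 × (-0.287682) = 0.215762 substitutions/site.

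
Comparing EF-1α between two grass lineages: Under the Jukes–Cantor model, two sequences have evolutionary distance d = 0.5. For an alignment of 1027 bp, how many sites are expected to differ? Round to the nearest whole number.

375

Invert JC69: p = (3/4)(1 − e^(−4d/3)) = 0.75 × (1 − e^(-0.666667)) = 0.75 × (1 − 0.513417) = 0.364937.
Expected differing sites = pL ≈ 0.364937 × 1027 = 374.790299 ≈ 375.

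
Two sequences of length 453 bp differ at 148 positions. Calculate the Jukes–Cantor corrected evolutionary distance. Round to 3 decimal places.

0.429

p = 148/453 ≈ 0.326711.
d = −(3/4) ln(1 − 4p/3) = −0.75 ln(1 − 0.435615) = −0.75 ln(0.564385)
  = −0.75 × (-0.572019) = 0.429014 substitutions/site.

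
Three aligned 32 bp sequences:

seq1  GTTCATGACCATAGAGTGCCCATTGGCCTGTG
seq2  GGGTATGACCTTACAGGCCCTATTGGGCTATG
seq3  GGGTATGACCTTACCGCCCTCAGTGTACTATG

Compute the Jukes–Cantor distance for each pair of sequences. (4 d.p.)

seq1–seq2: 10/32 sites differ → p = 0.3125, d = −0.75 ln(1 − 0.416667) = 0.404248 ≈ 0.4042.
seq1–seq3: 13/32 sites differ → p = 0.40625, d = −0.75 ln(1 − 0.541667) = 0.585119 ≈ 0.5851.
seq2–seq3: 7/32 sites differ → p = 0.21875, d = −0.75 ln(1 − 0.291667) = 0.258631 ≈ 0.2586.

d(seq1,seq2) = 0.4042, d(seq1,seq3) = 0.5851, d(seq2,seq3) = 0.2586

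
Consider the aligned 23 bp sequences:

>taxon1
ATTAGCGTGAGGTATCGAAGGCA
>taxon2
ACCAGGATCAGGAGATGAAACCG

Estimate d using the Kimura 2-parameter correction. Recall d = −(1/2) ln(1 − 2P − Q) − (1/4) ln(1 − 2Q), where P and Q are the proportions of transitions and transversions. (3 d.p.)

1.017

Of 23 sites, 7 differences are transitions and 5 are transversions, so P = 7/23 ≈ 0.304348 and Q = 5/23 ≈ 0.217391.
Under the Kimura two-parameter model, d = −½ ln(1 − 2P − Q) − ¼ ln(1 − 2Q).
1 − 2P − Q = 0.173913, giving −½ ln(0.173913) = 0.874600.
1 − 2Q = 0.565218, giving −¼ ln(0.565218) = 0.142636.
d = 0.874600 + 0.142636 = 1.017236.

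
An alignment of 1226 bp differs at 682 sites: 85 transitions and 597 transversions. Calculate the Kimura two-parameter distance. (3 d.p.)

1.403

P = 85/1226 ≈ 0.069331 and Q = 597/1226 ≈ 0.486949.
Under the Kimura two-parameter model, d = −½ ln(1 − 2P − Q) − ¼ ln(1 − 2Q).
1 − 2P − Q = 0.374389, giving −½ ln(0.374389) = 0.491230.
1 − 2Q = 0.026102, giving −¼ ln(0.026102) = 0.911436.
d = 0.491230 + 0.911436 = 1.402666.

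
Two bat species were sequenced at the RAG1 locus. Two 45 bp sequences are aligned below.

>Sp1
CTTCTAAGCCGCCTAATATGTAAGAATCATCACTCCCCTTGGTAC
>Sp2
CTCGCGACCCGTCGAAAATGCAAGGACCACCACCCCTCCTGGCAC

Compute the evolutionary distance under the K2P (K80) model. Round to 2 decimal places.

0.54

Of 45 sites, 12 differences are transitions and 4 are transversions, so P = 12/45 ≈ 0.266667 and Q = 4/45 ≈ 0.088889.
Under the Kimura two-parameter model, d = −½ ln(1 − 2P − Q) − ¼ ln(1 − 2Q).
1 − 2P − Q = 0.377777, giving −½ ln(0.377777) = 0.486726.
1 − 2Q = 0.822222, giving −¼ ln(0.822222) = 0.048936.
d = 0.486726 + 0.048936 = 0.535662.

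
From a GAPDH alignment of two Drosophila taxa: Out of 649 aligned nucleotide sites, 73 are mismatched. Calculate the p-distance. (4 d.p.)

p = 73/649 = 0.112480… ≈ 0.1125 (to 4 d.p.).

0.1125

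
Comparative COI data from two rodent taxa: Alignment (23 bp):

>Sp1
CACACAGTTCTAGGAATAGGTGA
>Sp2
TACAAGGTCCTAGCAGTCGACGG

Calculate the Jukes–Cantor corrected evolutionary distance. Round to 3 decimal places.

0.650

The sequences differ at 10 of 23 sites (1, 5, 6, 9, 14, 16, 18, 20, 21, 23), so p = 10/23 ≈ 0.434783.
d = −(3/4) ln(1 − 4p/3) = −0.75 ln(1 − 0.579711) = −0.75 ln(0.420289)
  = −0.75 × (-0.866813) = 0.650110 substitutions/site.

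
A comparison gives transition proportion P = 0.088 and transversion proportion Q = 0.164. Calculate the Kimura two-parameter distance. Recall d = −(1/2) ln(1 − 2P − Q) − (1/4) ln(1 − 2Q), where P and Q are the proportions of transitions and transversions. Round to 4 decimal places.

0.3071

Under the Kimura two-parameter model, d = −½ ln(1 − 2P − Q) − ¼ ln(1 − 2Q).
1 − 2P − Q = 0.66, giving −½ ln(0.66) = 0.207758.
1 − 2Q = 0.672, giving −¼ ln(0.672) = 0.099374.
d = 0.207758 + 0.099374 = 0.307132.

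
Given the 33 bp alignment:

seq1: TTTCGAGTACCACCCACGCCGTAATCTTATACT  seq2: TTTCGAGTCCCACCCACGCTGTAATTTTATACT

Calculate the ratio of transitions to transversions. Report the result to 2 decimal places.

Transitions are A↔G and C↔T; transversions are all other mismatches.
Transitions: 2. Transversions: 1.
R = 2/1 = 2.00.

2.00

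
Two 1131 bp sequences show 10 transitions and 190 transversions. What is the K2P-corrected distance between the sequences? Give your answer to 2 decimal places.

P = 10/1131 ≈ 0.008842 and Q = 190/1131 ≈ 0.167993.
Under the Kimura two-parameter model, d = −½ ln(1 − 2P − Q) − ¼ ln(1 − 2Q).
1 − 2P − Q = 0.814323, giving −½ ln(0.814323) = 0.102699.
1 − 2Q = 0.664014, giving −¼ ln(0.664014) = 0.102363.
d = 0.102699 + 0.102363 = 0.205062.

0.21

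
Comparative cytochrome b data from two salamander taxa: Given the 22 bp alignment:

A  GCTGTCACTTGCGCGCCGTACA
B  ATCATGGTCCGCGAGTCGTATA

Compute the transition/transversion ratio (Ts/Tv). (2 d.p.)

5.00

Transitions are A↔G and C↔T; transversions are all other mismatches.
Transitions: 10. Transversions: 2.
R = 10/2 = 5.00.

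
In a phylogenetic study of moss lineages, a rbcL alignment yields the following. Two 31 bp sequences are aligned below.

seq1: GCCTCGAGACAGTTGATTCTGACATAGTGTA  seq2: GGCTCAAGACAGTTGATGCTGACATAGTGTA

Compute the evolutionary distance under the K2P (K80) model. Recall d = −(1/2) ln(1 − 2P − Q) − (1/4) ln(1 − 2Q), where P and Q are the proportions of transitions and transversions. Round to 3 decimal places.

Of 31 sites, 1 differences are transitions and 2 are transversions, so P = 1/31 ≈ 0.032258 and Q = 2/31 ≈ 0.064516.
Under the Kimura two-parameter model, d = −½ ln(1 − 2P − Q) − ¼ ln(1 − 2Q).
1 − 2P − Q = 0.870968, giving −½ ln(0.870968) = 0.069075.
1 − 2Q = 0.870968, giving −¼ ln(0.870968) = 0.034538.
d = 0.069075 + 0.034538 = 0.103613.

0.104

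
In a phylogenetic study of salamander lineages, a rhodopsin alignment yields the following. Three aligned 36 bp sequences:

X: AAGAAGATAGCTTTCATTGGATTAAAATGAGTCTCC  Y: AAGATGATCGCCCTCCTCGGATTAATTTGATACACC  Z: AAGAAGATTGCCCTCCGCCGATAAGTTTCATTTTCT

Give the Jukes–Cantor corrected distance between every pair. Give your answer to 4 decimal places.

X–Y: 11/36 sites differ → p ≈ 0.305556, d = −0.75 ln(1 − 0.407408) = 0.392437 ≈ 0.3924.
X–Z: 15/36 sites differ → p ≈ 0.416667, d = −0.75 ln(1 − 0.555556) = 0.608198 ≈ 0.6082.
Y–Z: 11/36 sites differ → p ≈ 0.305556, d = −0.75 ln(1 − 0.407408) = 0.392437 ≈ 0.3924.

d(X,Y) = 0.3924, d(X,Z) = 0.6082, d(Y,Z) = 0.3924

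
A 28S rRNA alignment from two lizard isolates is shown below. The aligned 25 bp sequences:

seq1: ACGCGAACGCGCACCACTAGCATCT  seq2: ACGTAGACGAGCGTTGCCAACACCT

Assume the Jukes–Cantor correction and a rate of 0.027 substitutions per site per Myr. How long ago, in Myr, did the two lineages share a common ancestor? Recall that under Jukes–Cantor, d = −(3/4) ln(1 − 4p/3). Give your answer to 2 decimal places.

12.27

The sequences differ at 11 of 25 sites, so p = 11/25 = 0.44.
d = −(3/4) ln(1 − 4p/3) = −0.75 ln(1 − 0.586667) = −0.75 ln(0.413333)
  = −0.75 × (-0.883502) = 0.662627 substitutions/site.
Under a molecular clock d = 2μt, so t = d/(2μ) = 0.662627 / (2 × 0.027) = 12.27 Myr.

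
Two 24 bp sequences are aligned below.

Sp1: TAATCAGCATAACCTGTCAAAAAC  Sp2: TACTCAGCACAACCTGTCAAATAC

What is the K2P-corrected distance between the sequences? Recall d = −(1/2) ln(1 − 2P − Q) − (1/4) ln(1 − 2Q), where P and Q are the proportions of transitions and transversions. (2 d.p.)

0.14

Of 24 sites, 1 differences are transitions and 2 are transversions, so P = 1/24 ≈ 0.041667 and Q = 2/24 ≈ 0.083333.
Under the Kimura two-parameter model, d = −½ ln(1 − 2P − Q) − ¼ ln(1 − 2Q).
1 − 2P − Q = 0.833333, giving −½ ln(0.833333) = 0.091161.
1 − 2Q = 0.833334, giving −¼ ln(0.833334) = 0.045580.
d = 0.091161 + 0.045580 = 0.136741.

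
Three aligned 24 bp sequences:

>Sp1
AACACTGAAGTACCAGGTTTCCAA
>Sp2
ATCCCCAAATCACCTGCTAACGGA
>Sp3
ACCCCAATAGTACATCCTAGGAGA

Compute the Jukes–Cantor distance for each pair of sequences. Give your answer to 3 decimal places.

Sp1–Sp2: 12/24 sites differ → p = 0.5, d = −0.75 ln(1 − 0.666667) = 0.823960 ≈ 0.824.
Sp1–Sp3: 14/24 sites differ → p ≈ 0.583333, d = −0.75 ln(1 − 0.777777) = 1.128055 ≈ 1.128.
Sp2–Sp3: 10/24 sites differ → p ≈ 0.416667, d = −0.75 ln(1 − 0.555556) = 0.608198 ≈ 0.608.

d(Sp1,Sp2) = 0.824, d(Sp1,Sp3) = 1.128, d(Sp2,Sp3) = 0.608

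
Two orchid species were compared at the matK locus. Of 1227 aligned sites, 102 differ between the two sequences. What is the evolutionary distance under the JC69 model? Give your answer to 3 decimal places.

p = 102/1227 ≈ 0.08313.
d = −(3/4) ln(1 − 4p/3) = −0.75 ln(1 − 0.11084) = −0.75 ln(0.88916)
  = −0.75 × (-0.117478) = 0.088109 substitutions/site.

0.088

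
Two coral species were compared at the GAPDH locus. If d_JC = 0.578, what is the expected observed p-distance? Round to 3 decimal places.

0.403

p = (3/4)(1 − e^(−4d/3)) = 0.75 × (1 − e^(-0.770667)) = 0.75 × (1 − 0.462704) = 0.402972.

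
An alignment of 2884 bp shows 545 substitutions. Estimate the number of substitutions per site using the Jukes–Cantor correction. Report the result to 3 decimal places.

0.218

p = 545/2884 ≈ 0.188974.
d = −(3/4) ln(1 − 4p/3) = −0.75 ln(1 − 0.251965) = −0.75 ln(0.748035)
  = −0.75 × (-0.290306) = 0.217730 substitutions/site.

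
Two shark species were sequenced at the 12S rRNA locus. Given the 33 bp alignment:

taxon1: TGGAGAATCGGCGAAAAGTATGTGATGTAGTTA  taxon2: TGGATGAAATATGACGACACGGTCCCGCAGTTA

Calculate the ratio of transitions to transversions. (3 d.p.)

Transitions are A↔G and C↔T; transversions are all other mismatches.
Transitions: 6. Transversions: 11.
R = 6/11 = 0.545454… ≈ 0.545 (to 3 d.p.).

0.545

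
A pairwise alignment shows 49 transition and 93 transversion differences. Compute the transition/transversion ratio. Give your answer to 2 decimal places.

0.53

R = 49/93 = 0.526881… ≈ 0.53 (to 2 d.p.).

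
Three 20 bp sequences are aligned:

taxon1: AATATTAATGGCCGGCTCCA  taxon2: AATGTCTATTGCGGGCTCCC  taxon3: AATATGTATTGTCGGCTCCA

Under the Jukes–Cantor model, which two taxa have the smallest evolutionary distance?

taxon1–taxon2: 6/20 differ, p = 0.300, d = 0.383.
taxon1–taxon3: 4/20 differ, p = 0.200, d = 0.233.
taxon2–taxon3: 5/20 differ, p = 0.250, d = 0.304.
The smallest distance is between taxon1 and taxon3.

taxon1 and taxon3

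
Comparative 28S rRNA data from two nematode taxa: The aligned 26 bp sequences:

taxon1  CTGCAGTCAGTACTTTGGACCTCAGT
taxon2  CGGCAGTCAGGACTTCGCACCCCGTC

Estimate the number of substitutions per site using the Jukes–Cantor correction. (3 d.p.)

The sequences differ at 8 of 26 sites (2, 11, 16, 18, 22, 24, 25, 26), so p = 8/26 ≈ 0.307692.
d = −(3/4) ln(1 − 4p/3) = −0.75 ln(1 − 0.410256) = −0.75 ln(0.589744)
  = −0.75 × (-0.528067) = 0.396050 substitutions/site.

0.396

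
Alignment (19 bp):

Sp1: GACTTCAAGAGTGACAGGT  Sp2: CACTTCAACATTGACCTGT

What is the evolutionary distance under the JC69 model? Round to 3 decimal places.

0.324

The sequences differ at 5 of 19 sites (1, 9, 11, 16, 17), so p = 5/19 ≈ 0.263158.
d = −(3/4) ln(1 − 4p/3) = −0.75 ln(1 − 0.350877) = −0.75 ln(0.649123)
  = −0.75 × (-0.432133) = 0.324100 substitutions/site.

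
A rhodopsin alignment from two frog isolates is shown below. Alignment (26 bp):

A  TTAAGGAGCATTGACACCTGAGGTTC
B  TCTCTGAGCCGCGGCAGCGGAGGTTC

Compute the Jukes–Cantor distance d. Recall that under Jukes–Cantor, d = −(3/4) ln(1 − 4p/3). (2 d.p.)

The sequences differ at 10 of 26 sites (2, 3, 4, 5, 10, 11, 12, 14, 17, 19), so p = 10/26 ≈ 0.384615.
d = −(3/4) ln(1 − 4p/3) = −0.75 ln(1 − 0.51282) = −0.75 ln(0.48718)
  = −0.75 × (-0.719122) = 0.539342 substitutions/site.

0.54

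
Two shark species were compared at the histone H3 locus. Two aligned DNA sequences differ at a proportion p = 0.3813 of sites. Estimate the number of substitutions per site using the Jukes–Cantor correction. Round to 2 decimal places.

d = −(3/4) ln(1 − 4p/3) = −0.75 ln(1 − 0.5084) = −0.75 ln(0.4916)
  = −0.75 × (-0.710090) = 0.532568 substitutions/site.

0.53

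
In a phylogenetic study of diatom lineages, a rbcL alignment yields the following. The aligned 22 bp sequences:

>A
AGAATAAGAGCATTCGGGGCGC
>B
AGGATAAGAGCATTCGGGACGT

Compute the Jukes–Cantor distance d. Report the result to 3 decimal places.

The sequences differ at 3 of 22 sites (3, 19, 22), so p = 3/22 ≈ 0.136364.
d = −(3/4) ln(1 − 4p/3) = −0.75 ln(1 − 0.181819) = −0.75 ln(0.818181)
  = −0.75 × (-0.200672) = 0.150504 substitutions/site.

0.151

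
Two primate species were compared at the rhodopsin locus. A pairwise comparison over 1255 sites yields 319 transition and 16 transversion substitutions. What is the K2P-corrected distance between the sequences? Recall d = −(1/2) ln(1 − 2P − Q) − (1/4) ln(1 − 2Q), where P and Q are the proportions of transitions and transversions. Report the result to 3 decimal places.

P = 319/1255 ≈ 0.254183 and Q = 16/1255 ≈ 0.012749.
Under the Kimura two-parameter model, d = −½ ln(1 − 2P − Q) − ¼ ln(1 − 2Q).
1 − 2P − Q = 0.478885, giving −½ ln(0.478885) = 0.368147.
1 − 2Q = 0.974502, giving −¼ ln(0.974502) = 0.006457.
d = 0.368147 + 0.006457 = 0.374604.

0.375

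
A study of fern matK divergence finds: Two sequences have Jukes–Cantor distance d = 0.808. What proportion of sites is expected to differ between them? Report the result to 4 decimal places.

p = (3/4)(1 − e^(−4d/3)) = 0.75 × (1 − e^(-1.077333)) = 0.75 × (1 − 0.340502) = 0.494624.

0.4946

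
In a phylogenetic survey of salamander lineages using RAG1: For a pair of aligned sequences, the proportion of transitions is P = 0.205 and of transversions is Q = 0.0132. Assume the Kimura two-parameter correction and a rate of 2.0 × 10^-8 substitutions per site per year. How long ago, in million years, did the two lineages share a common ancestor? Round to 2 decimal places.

7.05

Under the Kimura two-parameter model, d = −½ ln(1 − 2P − Q) − ¼ ln(1 − 2Q).
1 − 2P − Q = 0.5768, giving −½ ln(0.5768) = 0.275130.
1 − 2Q = 0.9736, giving −¼ ln(0.9736) = 0.006689.
d = 0.275130 + 0.006689 = 0.281819.
Under a molecular clock d = 2μt, so t = d/(2μ) = 0.281819 / (2 × 2.0 × 10^-8) = 7.05 million years.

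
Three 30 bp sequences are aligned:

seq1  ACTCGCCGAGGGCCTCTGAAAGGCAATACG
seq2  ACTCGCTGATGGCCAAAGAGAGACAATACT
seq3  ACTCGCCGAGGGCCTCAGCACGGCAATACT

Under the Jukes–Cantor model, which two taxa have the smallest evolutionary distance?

seq1–seq2: 8/30 differ, p = 0.267, d = 0.330.
seq1–seq3: 4/30 differ, p = 0.133, d = 0.147.
seq2–seq3: 8/30 differ, p = 0.267, d = 0.330.
The smallest distance is between seq1 and seq3.

seq1 and seq3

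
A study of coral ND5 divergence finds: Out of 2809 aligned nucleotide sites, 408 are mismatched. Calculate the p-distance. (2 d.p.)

p = 408/2809 = 0.145247… ≈ 0.15 (to 2 d.p.).

0.15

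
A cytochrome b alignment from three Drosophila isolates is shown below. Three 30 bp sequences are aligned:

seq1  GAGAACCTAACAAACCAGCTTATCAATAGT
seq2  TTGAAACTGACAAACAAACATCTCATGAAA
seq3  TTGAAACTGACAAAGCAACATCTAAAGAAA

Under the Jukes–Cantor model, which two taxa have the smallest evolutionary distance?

seq1–seq2: 12/30 differ, p = 0.400, d = 0.572.
seq1–seq3: 12/30 differ, p = 0.400, d = 0.572.
seq2–seq3: 4/30 differ, p = 0.133, d = 0.147.
The smallest distance is between seq2 and seq3.

seq2 and seq3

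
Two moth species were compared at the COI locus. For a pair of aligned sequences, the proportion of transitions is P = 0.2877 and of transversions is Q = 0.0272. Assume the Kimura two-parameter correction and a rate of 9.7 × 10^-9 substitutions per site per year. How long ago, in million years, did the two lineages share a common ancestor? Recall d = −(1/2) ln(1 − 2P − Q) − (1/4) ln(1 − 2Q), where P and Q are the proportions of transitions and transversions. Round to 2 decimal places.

24.50

Under the Kimura two-parameter model, d = −½ ln(1 − 2P − Q) − ¼ ln(1 − 2Q).
1 − 2P − Q = 0.3974, giving −½ ln(0.3974) = 0.461406.
1 − 2Q = 0.9456, giving −¼ ln(0.9456) = 0.013984.
d = 0.461406 + 0.013984 = 0.475390.
Under a molecular clock d = 2μt, so t = d/(2μ) = 0.475390 / (2 × 9.7 × 10^-9) = 24.50 million years.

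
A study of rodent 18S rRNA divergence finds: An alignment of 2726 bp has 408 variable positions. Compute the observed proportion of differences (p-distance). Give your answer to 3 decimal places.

p = 408/2726 = 0.149669… ≈ 0.150 (to 3 d.p.).

0.150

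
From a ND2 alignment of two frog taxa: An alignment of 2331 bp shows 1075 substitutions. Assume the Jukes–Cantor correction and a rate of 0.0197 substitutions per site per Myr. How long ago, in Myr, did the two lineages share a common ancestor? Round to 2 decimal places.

18.16

p = 1075/2331 ≈ 0.461175.
d = −(3/4) ln(1 − 4p/3) = −0.75 ln(1 − 0.6149) = −0.75 ln(0.3851)
  = −0.75 × (-0.954252) = 0.715689 substitutions/site.
Under a molecular clock d = 2μt, so t = d/(2μ) = 0.715689 / (2 × 0.0197) = 18.16 Myr.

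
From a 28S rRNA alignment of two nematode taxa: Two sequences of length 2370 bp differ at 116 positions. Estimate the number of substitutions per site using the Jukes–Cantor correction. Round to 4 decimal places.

p = 116/2370 ≈ 0.048945.
d = −(3/4) ln(1 − 4p/3) = −0.75 ln(1 − 0.06526) = −0.75 ln(0.93474)
  = −0.75 × (-0.067487) = 0.050615 substitutions/site.

0.0506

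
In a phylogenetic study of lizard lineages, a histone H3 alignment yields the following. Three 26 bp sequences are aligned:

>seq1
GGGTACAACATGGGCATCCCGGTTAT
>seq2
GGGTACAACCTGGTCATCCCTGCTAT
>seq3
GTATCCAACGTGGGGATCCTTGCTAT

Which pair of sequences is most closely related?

seq1 and seq2

seq1–seq2: 4/26 differ, p = 0.154, d = 0.172.
seq1–seq3: 8/26 differ, p = 0.308, d = 0.396.
seq2–seq3: 7/26 differ, p = 0.269, d = 0.334.
The smallest distance is between seq1 and seq2.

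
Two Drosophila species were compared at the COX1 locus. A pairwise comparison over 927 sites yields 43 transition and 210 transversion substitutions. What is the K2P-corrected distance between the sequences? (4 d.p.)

0.3432

P = 43/927 ≈ 0.046386 and Q = 210/927 ≈ 0.226537.
Under the Kimura two-parameter model, d = −½ ln(1 − 2P − Q) − ¼ ln(1 − 2Q).
1 − 2P − Q = 0.680691, giving −½ ln(0.680691) = 0.192323.
1 − 2Q = 0.546926, giving −¼ ln(0.546926) = 0.150860.
d = 0.192323 + 0.150860 = 0.343183.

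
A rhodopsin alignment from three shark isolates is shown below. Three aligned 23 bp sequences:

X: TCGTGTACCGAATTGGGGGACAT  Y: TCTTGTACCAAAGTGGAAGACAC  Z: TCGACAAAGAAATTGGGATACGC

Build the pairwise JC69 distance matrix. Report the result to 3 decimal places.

d(X,Y) = 0.321, d(X,Z) = 0.650, d(Y,Z) = 0.650

X–Y: 6/23 sites differ → p ≈ 0.26087, d = −0.75 ln(1 − 0.347827) = 0.320584 ≈ 0.321.
X–Z: 10/23 sites differ → p ≈ 0.434783, d = −0.75 ln(1 − 0.579711) = 0.650110 ≈ 0.650.
Y–Z: 10/23 sites differ → p ≈ 0.434783, d = −0.75 ln(1 − 0.579711) = 0.650110 ≈ 0.650.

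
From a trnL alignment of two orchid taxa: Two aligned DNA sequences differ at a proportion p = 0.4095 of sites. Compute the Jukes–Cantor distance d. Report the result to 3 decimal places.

0.592

d = −(3/4) ln(1 − 4p/3) = −0.75 ln(1 − 0.546) = −0.75 ln(0.454)
  = −0.75 × (-0.789658) = 0.592244 substitutions/site.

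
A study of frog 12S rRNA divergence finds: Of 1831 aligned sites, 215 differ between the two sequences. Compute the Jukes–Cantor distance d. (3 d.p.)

p = 215/1831 ≈ 0.117422.
d = −(3/4) ln(1 − 4p/3) = −0.75 ln(1 − 0.156563) = −0.75 ln(0.843437)
  = −0.75 × (-0.170270) = 0.127703 substitutions/site.

0.128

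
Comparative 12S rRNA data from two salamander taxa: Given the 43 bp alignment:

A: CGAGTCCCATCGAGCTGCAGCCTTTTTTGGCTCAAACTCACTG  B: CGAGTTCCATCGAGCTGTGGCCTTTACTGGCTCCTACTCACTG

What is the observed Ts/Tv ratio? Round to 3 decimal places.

1.333

Transitions are A↔G and C↔T; transversions are all other mismatches.
Transitions: 4. Transversions: 3.
R = 4/3 = 1.333333… ≈ 1.333 (to 3 d.p.).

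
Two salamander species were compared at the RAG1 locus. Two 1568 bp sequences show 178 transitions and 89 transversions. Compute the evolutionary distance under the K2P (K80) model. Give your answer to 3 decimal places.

P = 178/1568 ≈ 0.11352 and Q = 89/1568 ≈ 0.05676.
Under the Kimura two-parameter model, d = −½ ln(1 − 2P − Q) − ¼ ln(1 − 2Q).
1 − 2P − Q = 0.7162, giving −½ ln(0.7162) = 0.166898.
1 − 2Q = 0.88648, giving −¼ ln(0.88648) = 0.030124.
d = 0.166898 + 0.030124 = 0.197022.

0.197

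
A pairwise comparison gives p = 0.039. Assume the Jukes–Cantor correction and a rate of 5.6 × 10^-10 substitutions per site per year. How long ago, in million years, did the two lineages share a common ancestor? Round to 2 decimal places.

35.76

d = −(3/4) ln(1 − 4p/3) = −0.75 ln(1 − 0.052) = −0.75 ln(0.948)
  = −0.75 × (-0.053401) = 0.040051 substitutions/site.
Under a molecular clock d = 2μt, so t = d/(2μ) = 0.040051 / (2 × 5.6 × 10^-10) = 35.76 million years.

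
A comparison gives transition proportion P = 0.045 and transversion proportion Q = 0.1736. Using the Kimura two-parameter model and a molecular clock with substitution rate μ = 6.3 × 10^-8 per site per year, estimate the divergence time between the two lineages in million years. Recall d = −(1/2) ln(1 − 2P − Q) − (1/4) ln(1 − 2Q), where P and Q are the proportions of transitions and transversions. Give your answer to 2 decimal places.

Under the Kimura two-parameter model, d = −½ ln(1 − 2P − Q) − ¼ ln(1 − 2Q).
1 − 2P − Q = 0.7364, giving −½ ln(0.7364) = 0.152991.
1 − 2Q = 0.6528, giving −¼ ln(0.6528) = 0.106621.
d = 0.152991 + 0.106621 = 0.259612.
Under a molecular clock d = 2μt, so t = d/(2μ) = 0.259612 / (2 × 6.3 × 10^-8) = 2.06 million years.

2.06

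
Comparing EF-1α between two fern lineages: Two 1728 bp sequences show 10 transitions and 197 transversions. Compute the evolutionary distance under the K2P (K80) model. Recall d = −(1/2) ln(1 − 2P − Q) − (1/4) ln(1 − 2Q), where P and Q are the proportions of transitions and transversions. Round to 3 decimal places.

P = 10/1728 ≈ 0.005787 and Q = 197/1728 ≈ 0.114005.
Under the Kimura two-parameter model, d = −½ ln(1 − 2P − Q) − ¼ ln(1 − 2Q).
1 − 2P − Q = 0.874421, giving −½ ln(0.874421) = 0.067097.
1 − 2Q = 0.77199, giving −¼ ln(0.77199) = 0.064696.
d = 0.067097 + 0.064696 = 0.131793.

0.132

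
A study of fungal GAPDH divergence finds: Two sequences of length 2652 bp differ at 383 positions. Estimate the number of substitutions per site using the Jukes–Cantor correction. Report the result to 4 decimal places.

p = 383/2652 ≈ 0.144419.
d = −(3/4) ln(1 − 4p/3) = −0.75 ln(1 − 0.192559) = −0.75 ln(0.807441)
  = −0.75 × (-0.213885) = 0.160414 substitutions/site.

0.1604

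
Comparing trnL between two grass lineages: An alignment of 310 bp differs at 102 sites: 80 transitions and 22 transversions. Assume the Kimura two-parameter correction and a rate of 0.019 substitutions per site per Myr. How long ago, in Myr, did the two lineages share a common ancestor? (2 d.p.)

P = 80/310 ≈ 0.258065 and Q = 22/310 ≈ 0.070968.
Under the Kimura two-parameter model, d = −½ ln(1 − 2P − Q) − ¼ ln(1 − 2Q).
1 − 2P − Q = 0.412902, giving −½ ln(0.412902) = 0.442273.
1 − 2Q = 0.858064, giving −¼ ln(0.858064) = 0.038269.
d = 0.442273 + 0.038269 = 0.480542.
Under a molecular clock d = 2μt, so t = d/(2μ) = 0.480542 / (2 × 0.019) = 12.65 Myr.

12.65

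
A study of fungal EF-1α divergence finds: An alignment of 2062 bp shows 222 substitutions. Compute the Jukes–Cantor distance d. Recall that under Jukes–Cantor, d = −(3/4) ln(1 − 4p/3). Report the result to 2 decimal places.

0.12

p = 222/2062 ≈ 0.107662.
d = −(3/4) ln(1 − 4p/3) = −0.75 ln(1 − 0.143549) = −0.75 ln(0.856451)
  = −0.75 × (-0.154958) = 0.116219 substitutions/site.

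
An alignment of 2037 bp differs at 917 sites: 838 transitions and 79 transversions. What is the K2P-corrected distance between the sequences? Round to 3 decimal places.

P = 838/2037 ≈ 0.411389 and Q = 79/2037 ≈ 0.038783.
Under the Kimura two-parameter model, d = −½ ln(1 − 2P − Q) − ¼ ln(1 − 2Q).
1 − 2P − Q = 0.138439, giving −½ ln(0.138439) = 0.988663.
1 − 2Q = 0.922434, giving −¼ ln(0.922434) = 0.020185.
d = 0.988663 + 0.020185 = 1.008848.

1.009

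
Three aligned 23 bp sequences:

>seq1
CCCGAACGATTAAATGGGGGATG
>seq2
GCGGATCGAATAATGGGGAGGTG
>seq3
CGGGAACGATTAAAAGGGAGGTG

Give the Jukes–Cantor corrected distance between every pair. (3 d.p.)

seq1–seq2: 8/23 sites differ → p ≈ 0.347826, d = −0.75 ln(1 − 0.463768) = 0.467391 ≈ 0.467.
seq1–seq3: 5/23 sites differ → p ≈ 0.217391, d = −0.75 ln(1 − 0.289855) = 0.256715 ≈ 0.257.
seq2–seq3: 6/23 sites differ → p ≈ 0.26087, d = −0.75 ln(1 − 0.347827) = 0.320584 ≈ 0.321.

d(seq1,seq2) = 0.467, d(seq1,seq3) = 0.257, d(seq2,seq3) = 0.321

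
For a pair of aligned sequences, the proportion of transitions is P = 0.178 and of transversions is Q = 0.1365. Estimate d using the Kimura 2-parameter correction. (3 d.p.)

Under the Kimura two-parameter model, d = −½ ln(1 − 2P − Q) − ¼ ln(1 − 2Q).
1 − 2P − Q = 0.5075, giving −½ ln(0.5075) = 0.339129.
1 − 2Q = 0.727, giving −¼ ln(0.727) = 0.079707.
d = 0.339129 + 0.079707 = 0.418836.

0.419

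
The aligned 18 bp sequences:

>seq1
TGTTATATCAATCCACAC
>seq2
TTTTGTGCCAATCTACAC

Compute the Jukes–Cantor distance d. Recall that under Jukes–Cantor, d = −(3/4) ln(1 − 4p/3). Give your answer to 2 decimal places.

The sequences differ at 5 of 18 sites (2, 5, 7, 8, 14), so p = 5/18 ≈ 0.277778.
d = −(3/4) ln(1 − 4p/3) = −0.75 ln(1 − 0.370371) = −0.75 ln(0.629629)
  = −0.75 × (-0.462625) = 0.346969 substitutions/site.

0.35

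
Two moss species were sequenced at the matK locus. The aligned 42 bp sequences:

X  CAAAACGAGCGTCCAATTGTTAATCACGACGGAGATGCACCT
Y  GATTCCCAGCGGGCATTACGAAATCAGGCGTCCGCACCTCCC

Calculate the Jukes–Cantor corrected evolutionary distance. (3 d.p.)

The sequences differ at 23 of 42 sites, so p = 23/42 ≈ 0.547619.
d = −(3/4) ln(1 − 4p/3) = −0.75 ln(1 − 0.730159) = −0.75 ln(0.269841)
  = −0.75 × (-1.309922) = 0.982442 substitutions/site.

0.982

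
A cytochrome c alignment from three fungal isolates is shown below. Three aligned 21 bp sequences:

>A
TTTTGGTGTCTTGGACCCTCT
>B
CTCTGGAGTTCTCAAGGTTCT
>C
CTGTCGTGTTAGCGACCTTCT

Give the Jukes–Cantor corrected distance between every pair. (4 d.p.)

A–B: 10/21 sites differ → p ≈ 0.47619, d = −0.75 ln(1 − 0.63492) = 0.755729 ≈ 0.7557.
A–C: 8/21 sites differ → p ≈ 0.380952, d = −0.75 ln(1 − 0.507936) = 0.531860 ≈ 0.5319.
B–C: 8/21 sites differ → p ≈ 0.380952, d = −0.75 ln(1 − 0.507936) = 0.531860 ≈ 0.5319.

d(A,B) = 0.7557, d(A,C) = 0.5319, d(B,C) = 0.5319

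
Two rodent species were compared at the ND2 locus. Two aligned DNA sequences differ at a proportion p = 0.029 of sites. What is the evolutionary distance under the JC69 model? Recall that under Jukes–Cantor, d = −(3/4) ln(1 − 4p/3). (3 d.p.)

0.030

d = −(3/4) ln(1 − 4p/3) = −0.75 ln(1 − 0.038667) = −0.75 ln(0.961333)
  = −0.75 × (-0.039434) = 0.029576 substitutions/site.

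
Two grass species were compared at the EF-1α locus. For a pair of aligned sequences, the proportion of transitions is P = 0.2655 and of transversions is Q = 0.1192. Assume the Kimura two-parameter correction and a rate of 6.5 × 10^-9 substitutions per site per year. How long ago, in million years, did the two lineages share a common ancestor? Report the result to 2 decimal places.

Under the Kimura two-parameter model, d = −½ ln(1 − 2P − Q) − ¼ ln(1 − 2Q).
1 − 2P − Q = 0.3498, giving −½ ln(0.3498) = 0.525197.
1 − 2Q = 0.7616, giving −¼ ln(0.7616) = 0.068083.
d = 0.525197 + 0.068083 = 0.593280.
Under a molecular clock d = 2μt, so t = d/(2μ) = 0.593280 / (2 × 6.5 × 10^-9) = 45.64 million years.

45.64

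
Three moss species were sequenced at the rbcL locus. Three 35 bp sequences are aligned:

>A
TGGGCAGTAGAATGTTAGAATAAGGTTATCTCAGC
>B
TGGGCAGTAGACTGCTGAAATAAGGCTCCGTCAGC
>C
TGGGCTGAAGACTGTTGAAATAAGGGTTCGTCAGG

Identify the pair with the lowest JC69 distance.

A–B: 8/35 differ, p = 0.229, d = 0.273.
A–C: 10/35 differ, p = 0.286, d = 0.360.
B–C: 6/35 differ, p = 0.171, d = 0.195.
The smallest distance is between B and C.

B and C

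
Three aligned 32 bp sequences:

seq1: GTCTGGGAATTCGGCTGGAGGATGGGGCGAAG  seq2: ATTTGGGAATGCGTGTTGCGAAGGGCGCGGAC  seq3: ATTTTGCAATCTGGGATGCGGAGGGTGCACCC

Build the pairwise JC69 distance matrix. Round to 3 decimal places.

d(seq1,seq2) = 0.520, d(seq1,seq3) = 0.824, d(seq2,seq3) = 0.460

seq1–seq2: 12/32 sites differ → p = 0.375, d = −0.75 ln(1 − 0.5) = 0.519860 ≈ 0.520.
seq1–seq3: 16/32 sites differ → p = 0.5, d = −0.75 ln(1 − 0.666667) = 0.823960 ≈ 0.824.
seq2–seq3: 11/32 sites differ → p = 0.34375, d = −0.75 ln(1 − 0.458333) = 0.459828 ≈ 0.460.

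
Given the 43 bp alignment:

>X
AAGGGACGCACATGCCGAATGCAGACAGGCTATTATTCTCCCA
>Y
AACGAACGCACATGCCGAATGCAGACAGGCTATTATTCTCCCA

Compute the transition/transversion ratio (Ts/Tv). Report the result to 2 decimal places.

Transitions are A↔G and C↔T; transversions are all other mismatches.
Transitions: 1. Transversions: 1.
R = 1/1 = 1.00.

1.00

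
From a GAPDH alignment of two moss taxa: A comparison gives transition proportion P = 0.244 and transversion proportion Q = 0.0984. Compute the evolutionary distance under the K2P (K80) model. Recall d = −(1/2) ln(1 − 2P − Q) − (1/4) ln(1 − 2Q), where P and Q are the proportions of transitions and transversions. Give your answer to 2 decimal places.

0.50

Under the Kimura two-parameter model, d = −½ ln(1 − 2P − Q) − ¼ ln(1 − 2Q).
1 − 2P − Q = 0.4136, giving −½ ln(0.4136) = 0.441428.
1 − 2Q = 0.8032, giving −¼ ln(0.8032) = 0.054788.
d = 0.441428 + 0.054788 = 0.496216.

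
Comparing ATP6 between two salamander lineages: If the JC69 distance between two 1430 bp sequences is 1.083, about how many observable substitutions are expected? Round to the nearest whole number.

819

Invert JC69: p = (3/4)(1 − e^(−4d/3)) = 0.75 × (1 − e^(-1.444)) = 0.75 × (1 − 0.235982) = 0.573014.
Expected differing sites = pL ≈ 0.573014 × 1430 = 819.41002 ≈ 819.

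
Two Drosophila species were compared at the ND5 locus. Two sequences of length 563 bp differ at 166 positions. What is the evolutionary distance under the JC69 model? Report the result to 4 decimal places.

p = 166/563 ≈ 0.294849.
d = −(3/4) ln(1 − 4p/3) = −0.75 ln(1 − 0.393132) = −0.75 ln(0.606868)
  = −0.75 × (-0.499444) = 0.374583 substitutions/site.

0.3746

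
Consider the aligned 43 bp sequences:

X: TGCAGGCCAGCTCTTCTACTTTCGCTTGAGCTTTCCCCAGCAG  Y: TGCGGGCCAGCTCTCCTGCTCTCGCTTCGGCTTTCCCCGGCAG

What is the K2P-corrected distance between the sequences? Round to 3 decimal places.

Of 43 sites, 6 differences are transitions and 1 are transversions, so P = 6/43 ≈ 0.139535 and Q = 1/43 ≈ 0.023256.
Under the Kimura two-parameter model, d = −½ ln(1 − 2P − Q) − ¼ ln(1 − 2Q).
1 − 2P − Q = 0.697674, giving −½ ln(0.697674) = 0.180002.
1 − 2Q = 0.953488, giving −¼ ln(0.953488) = 0.011907.
d = 0.180002 + 0.011907 = 0.191909.

0.192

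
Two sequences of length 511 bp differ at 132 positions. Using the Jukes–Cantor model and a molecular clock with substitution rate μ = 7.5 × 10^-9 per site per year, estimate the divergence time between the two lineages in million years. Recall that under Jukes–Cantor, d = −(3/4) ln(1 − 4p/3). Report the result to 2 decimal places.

p = 132/511 ≈ 0.258317.
d = −(3/4) ln(1 − 4p/3) = −0.75 ln(1 − 0.344423) = −0.75 ln(0.655577)
  = −0.75 × (-0.422240) = 0.316680 substitutions/site.
Under a molecular clock d = 2μt, so t = d/(2μ) = 0.316680 / (2 × 7.5 × 10^-9) = 21.11 million years.

21.11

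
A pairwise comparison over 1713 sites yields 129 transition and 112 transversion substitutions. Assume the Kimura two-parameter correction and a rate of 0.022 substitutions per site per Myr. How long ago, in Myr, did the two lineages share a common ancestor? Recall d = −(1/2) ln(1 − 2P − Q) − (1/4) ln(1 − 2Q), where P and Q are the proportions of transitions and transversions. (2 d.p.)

P = 129/1713 ≈ 0.075306 and Q = 112/1713 ≈ 0.065382.
Under the Kimura two-parameter model, d = −½ ln(1 − 2P − Q) − ¼ ln(1 − 2Q).
1 − 2P − Q = 0.784006, giving −½ ln(0.784006) = 0.121669.
1 − 2Q = 0.869236, giving −¼ ln(0.869236) = 0.035035.
d = 0.121669 + 0.035035 = 0.156704.
Under a molecular clock d = 2μt, so t = d/(2μ) = 0.156704 / (2 × 0.022) = 3.56 Myr.

3.56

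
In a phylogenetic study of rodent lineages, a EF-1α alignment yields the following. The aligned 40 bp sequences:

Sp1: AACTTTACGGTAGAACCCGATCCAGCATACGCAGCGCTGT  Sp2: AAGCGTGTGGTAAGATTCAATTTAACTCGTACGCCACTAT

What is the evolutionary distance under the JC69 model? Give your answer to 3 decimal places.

The sequences differ at 22 of 40 sites, so p = 22/40 = 0.55.
d = −(3/4) ln(1 − 4p/3) = −0.75 ln(1 − 0.733333) = −0.75 ln(0.266667)
  = −0.75 × (-1.321755) = 0.991316 substitutions/site.

0.991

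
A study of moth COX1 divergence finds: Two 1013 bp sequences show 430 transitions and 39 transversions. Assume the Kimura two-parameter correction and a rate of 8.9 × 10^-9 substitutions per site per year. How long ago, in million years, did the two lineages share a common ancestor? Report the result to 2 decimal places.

62.49

P = 430/1013 ≈ 0.424482 and Q = 39/1013 ≈ 0.0385.
Under the Kimura two-parameter model, d = −½ ln(1 − 2P − Q) − ¼ ln(1 − 2Q).
1 − 2P − Q = 0.112536, giving −½ ln(0.112536) = 1.092241.
1 − 2Q = 0.923, giving −¼ ln(0.923) = 0.020032.
d = 1.092241 + 0.020032 = 1.112273.
Under a molecular clock d = 2μt, so t = d/(2μ) = 1.112273 / (2 × 8.9 × 10^-9) = 62.49 million years.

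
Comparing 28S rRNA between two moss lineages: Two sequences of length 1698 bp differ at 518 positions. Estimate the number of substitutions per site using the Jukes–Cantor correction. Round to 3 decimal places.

0.392

p = 518/1698 ≈ 0.305065.
d = −(3/4) ln(1 − 4p/3) = −0.75 ln(1 − 0.406753) = −0.75 ln(0.593247)
  = −0.75 × (-0.522144) = 0.391608 substitutions/site.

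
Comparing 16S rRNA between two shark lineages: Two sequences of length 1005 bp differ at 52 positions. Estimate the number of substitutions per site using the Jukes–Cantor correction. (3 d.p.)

0.054

p = 52/1005 ≈ 0.051741.
d = −(3/4) ln(1 − 4p/3) = −0.75 ln(1 − 0.068988) = −0.75 ln(0.931012)
  = −0.75 × (-0.071483) = 0.053612 substitutions/site.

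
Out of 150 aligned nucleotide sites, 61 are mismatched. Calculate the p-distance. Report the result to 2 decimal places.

p = 61/150 = 0.406666… ≈ 0.41 (to 2 d.p.).

0.41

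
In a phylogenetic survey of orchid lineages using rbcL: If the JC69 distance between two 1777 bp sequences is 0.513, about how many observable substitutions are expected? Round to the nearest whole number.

Invert JC69: p = (3/4)(1 − e^(−4d/3)) = 0.75 × (1 − e^(-0.684)) = 0.75 × (1 − 0.504595) = 0.371554.
Expected differing sites = pL ≈ 0.371554 × 1777 = 660.251458 ≈ 660.

660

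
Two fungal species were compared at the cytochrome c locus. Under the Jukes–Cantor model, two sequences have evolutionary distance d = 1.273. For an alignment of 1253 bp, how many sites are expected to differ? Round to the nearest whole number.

Invert JC69: p = (3/4)(1 − e^(−4d/3)) = 0.75 × (1 − e^(-1.697333)) = 0.75 × (1 − 0.183171) = 0.612622.
Expected differing sites = pL ≈ 0.612622 × 1253 = 767.615366 ≈ 768.

768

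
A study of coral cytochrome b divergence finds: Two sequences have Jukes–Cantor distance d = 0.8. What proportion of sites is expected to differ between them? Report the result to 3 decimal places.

0.492

p = (3/4)(1 − e^(−4d/3)) = 0.75 × (1 − e^(-1.066667)) = 0.75 × (1 − 0.344154) = 0.491885.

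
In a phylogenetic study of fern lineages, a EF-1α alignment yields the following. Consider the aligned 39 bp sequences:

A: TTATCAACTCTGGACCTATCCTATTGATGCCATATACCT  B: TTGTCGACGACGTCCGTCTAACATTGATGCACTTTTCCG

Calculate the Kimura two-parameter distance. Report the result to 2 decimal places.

0.66

Of 39 sites, 4 differences are transitions and 13 are transversions, so P = 4/39 ≈ 0.102564 and Q = 13/39 ≈ 0.333333.
Under the Kimura two-parameter model, d = −½ ln(1 − 2P − Q) − ¼ ln(1 − 2Q).
1 − 2P − Q = 0.461539, giving −½ ln(0.461539) = 0.386594.
1 − 2Q = 0.333334, giving −¼ ln(0.333334) = 0.274653.
d = 0.386594 + 0.274653 = 0.661247.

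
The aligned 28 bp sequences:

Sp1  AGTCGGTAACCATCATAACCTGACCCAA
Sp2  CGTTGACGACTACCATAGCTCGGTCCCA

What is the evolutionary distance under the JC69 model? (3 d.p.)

The sequences differ at 13 of 28 sites, so p = 13/28 ≈ 0.464286.
d = −(3/4) ln(1 − 4p/3) = −0.75 ln(1 − 0.619048) = −0.75 ln(0.380952)
  = −0.75 × (-0.965082) = 0.723812 substitutions/site.

0.724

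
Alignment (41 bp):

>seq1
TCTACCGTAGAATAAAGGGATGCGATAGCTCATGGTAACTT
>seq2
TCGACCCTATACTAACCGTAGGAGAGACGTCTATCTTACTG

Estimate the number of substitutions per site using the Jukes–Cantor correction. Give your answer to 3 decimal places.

The sequences differ at 18 of 41 sites, so p = 18/41 ≈ 0.439024.
d = −(3/4) ln(1 − 4p/3) = −0.75 ln(1 − 0.585365) = −0.75 ln(0.414635)
  = −0.75 × (-0.880357) = 0.660268 substitutions/site.

0.660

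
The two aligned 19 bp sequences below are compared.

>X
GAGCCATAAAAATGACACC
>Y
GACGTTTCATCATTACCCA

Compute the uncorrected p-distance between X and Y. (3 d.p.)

0.526

The sequences differ at 10 of 19 positions (sites 3, 4, 5, 6, 8, 10, 11, 14, 17, 19).
p = 10/19 = 0.526315… ≈ 0.526 (to 3 d.p.).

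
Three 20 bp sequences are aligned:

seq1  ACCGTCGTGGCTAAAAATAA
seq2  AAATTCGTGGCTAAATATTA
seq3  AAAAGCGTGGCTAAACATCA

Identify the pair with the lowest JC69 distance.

seq1–seq2: 5/20 differ, p = 0.250, d = 0.304.
seq1–seq3: 6/20 differ, p = 0.300, d = 0.383.
seq2–seq3: 4/20 differ, p = 0.200, d = 0.233.
The smallest distance is between seq2 and seq3.

seq2 and seq3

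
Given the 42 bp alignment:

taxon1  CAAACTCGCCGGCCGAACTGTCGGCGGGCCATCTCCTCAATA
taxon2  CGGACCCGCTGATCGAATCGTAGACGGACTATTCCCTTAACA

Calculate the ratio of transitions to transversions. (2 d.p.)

Transitions are A↔G and C↔T; transversions are all other mismatches.
Transitions: 15. Transversions: 1.
R = 15/1 = 15.00.

15.00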